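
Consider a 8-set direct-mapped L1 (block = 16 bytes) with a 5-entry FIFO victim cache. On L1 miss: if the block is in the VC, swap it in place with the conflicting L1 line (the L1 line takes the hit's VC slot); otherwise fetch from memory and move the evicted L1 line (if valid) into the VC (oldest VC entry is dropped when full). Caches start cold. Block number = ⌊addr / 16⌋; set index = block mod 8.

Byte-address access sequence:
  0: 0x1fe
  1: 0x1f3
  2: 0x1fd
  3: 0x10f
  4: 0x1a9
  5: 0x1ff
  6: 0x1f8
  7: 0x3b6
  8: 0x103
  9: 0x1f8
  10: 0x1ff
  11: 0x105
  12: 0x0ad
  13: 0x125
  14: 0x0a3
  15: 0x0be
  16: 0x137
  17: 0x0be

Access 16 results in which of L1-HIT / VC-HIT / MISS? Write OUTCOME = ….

OUTCOME = MISS

  [0] addr=0x1fe blk=31 s=7: MISS | VC []
  [1] addr=0x1f3 blk=31 s=7: L1-HIT | VC []
  [2] addr=0x1fd blk=31 s=7: L1-HIT | VC []
  [3] addr=0x10f blk=16 s=0: MISS | VC []
  [4] addr=0x1a9 blk=26 s=2: MISS | VC []
  [5] addr=0x1ff blk=31 s=7: L1-HIT | VC []
  [6] addr=0x1f8 blk=31 s=7: L1-HIT | VC []
  [7] addr=0x3b6 blk=59 s=3: MISS | VC []
  [8] addr=0x103 blk=16 s=0: L1-HIT | VC []
  [9] addr=0x1f8 blk=31 s=7: L1-HIT | VC []
  [10] addr=0x1ff blk=31 s=7: L1-HIT | VC []
  [11] addr=0x105 blk=16 s=0: L1-HIT | VC []
  [12] addr=0xad blk=10 s=2: MISS | VC [26]
  [13] addr=0x125 blk=18 s=2: MISS | VC [26, 10]
  [14] addr=0xa3 blk=10 s=2: VC-HIT | VC [26, 18]
  [15] addr=0xbe blk=11 s=3: MISS | VC [26, 18, 59]
  [16] addr=0x137 blk=19 s=3: MISS | VC [26, 18, 59, 11]
  [17] addr=0xbe blk=11 s=3: VC-HIT | VC [26, 18, 59, 19]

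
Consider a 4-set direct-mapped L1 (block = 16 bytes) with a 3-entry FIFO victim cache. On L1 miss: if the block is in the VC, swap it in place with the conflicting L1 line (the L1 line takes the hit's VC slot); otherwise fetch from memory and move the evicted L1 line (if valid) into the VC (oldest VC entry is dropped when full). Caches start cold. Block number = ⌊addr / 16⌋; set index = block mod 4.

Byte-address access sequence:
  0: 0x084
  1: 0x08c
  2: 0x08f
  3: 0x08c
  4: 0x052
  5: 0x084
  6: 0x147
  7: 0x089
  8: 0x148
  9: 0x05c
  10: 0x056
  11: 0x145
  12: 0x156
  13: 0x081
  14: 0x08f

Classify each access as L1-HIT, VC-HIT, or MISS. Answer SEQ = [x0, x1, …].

SEQ = [MISS, L1-HIT, L1-HIT, L1-HIT, MISS, L1-HIT, MISS, VC-HIT, VC-HIT, L1-HIT, L1-HIT, L1-HIT, MISS, VC-HIT, L1-HIT]

#0 0x84→b8/s0 MISS; vc=[]
#1 0x8c→b8/s0 L1-HIT; vc=[]
#2 0x8f→b8/s0 L1-HIT; vc=[]
#3 0x8c→b8/s0 L1-HIT; vc=[]
#4 0x52→b5/s1 MISS; vc=[]
#5 0x84→b8/s0 L1-HIT; vc=[]
#6 0x147→b20/s0 MISS; vc=[8]
#7 0x89→b8/s0 VC-HIT; vc=[20]
#8 0x148→b20/s0 VC-HIT; vc=[8]
#9 0x5c→b5/s1 L1-HIT; vc=[8]
#10 0x56→b5/s1 L1-HIT; vc=[8]
#11 0x145→b20/s0 L1-HIT; vc=[8]
#12 0x156→b21/s1 MISS; vc=[8,5]
#13 0x81→b8/s0 VC-HIT; vc=[20,5]
#14 0x8f→b8/s0 L1-HIT; vc=[20,5]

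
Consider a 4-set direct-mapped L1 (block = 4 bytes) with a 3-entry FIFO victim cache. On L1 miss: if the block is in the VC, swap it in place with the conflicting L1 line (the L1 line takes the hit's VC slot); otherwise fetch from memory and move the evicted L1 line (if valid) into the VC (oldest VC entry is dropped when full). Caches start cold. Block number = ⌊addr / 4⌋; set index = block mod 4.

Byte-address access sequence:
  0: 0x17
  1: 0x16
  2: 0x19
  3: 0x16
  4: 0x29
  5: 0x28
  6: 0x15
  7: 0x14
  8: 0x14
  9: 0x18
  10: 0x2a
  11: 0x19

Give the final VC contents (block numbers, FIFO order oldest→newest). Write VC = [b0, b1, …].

#0 0x17→b5/s1 MISS; vc=[]
#1 0x16→b5/s1 L1-HIT; vc=[]
#2 0x19→b6/s2 MISS; vc=[]
#3 0x16→b5/s1 L1-HIT; vc=[]
#4 0x29→b10/s2 MISS; vc=[6]
#5 0x28→b10/s2 L1-HIT; vc=[6]
#6 0x15→b5/s1 L1-HIT; vc=[6]
#7 0x14→b5/s1 L1-HIT; vc=[6]
#8 0x14→b5/s1 L1-HIT; vc=[6]
#9 0x18→b6/s2 VC-HIT; vc=[10]
#10 0x2a→b10/s2 VC-HIT; vc=[6]
#11 0x19→b6/s2 VC-HIT; vc=[10]

VC = [10]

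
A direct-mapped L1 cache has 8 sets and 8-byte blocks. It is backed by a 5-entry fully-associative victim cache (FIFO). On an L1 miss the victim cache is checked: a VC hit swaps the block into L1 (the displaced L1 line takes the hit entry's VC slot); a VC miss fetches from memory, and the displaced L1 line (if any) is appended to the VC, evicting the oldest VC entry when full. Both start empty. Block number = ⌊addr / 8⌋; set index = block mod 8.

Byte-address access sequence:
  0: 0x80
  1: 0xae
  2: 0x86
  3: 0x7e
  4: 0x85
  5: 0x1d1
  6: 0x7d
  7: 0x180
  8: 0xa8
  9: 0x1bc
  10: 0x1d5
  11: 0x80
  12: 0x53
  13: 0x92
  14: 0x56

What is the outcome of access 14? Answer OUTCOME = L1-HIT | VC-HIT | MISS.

OUTCOME = VC-HIT

#0 0x80→b16/s0 MISS; vc=[]
#1 0xae→b21/s5 MISS; vc=[]
#2 0x86→b16/s0 L1-HIT; vc=[]
#3 0x7e→b15/s7 MISS; vc=[]
#4 0x85→b16/s0 L1-HIT; vc=[]
#5 0x1d1→b58/s2 MISS; vc=[]
#6 0x7d→b15/s7 L1-HIT; vc=[]
#7 0x180→b48/s0 MISS; vc=[16]
#8 0xa8→b21/s5 L1-HIT; vc=[16]
#9 0x1bc→b55/s7 MISS; vc=[16,15]
#10 0x1d5→b58/s2 L1-HIT; vc=[16,15]
#11 0x80→b16/s0 VC-HIT; vc=[48,15]
#12 0x53→b10/s2 MISS; vc=[48,15,58]
#13 0x92→b18/s2 MISS; vc=[48,15,58,10]
#14 0x56→b10/s2 VC-HIT; vc=[48,15,58,18]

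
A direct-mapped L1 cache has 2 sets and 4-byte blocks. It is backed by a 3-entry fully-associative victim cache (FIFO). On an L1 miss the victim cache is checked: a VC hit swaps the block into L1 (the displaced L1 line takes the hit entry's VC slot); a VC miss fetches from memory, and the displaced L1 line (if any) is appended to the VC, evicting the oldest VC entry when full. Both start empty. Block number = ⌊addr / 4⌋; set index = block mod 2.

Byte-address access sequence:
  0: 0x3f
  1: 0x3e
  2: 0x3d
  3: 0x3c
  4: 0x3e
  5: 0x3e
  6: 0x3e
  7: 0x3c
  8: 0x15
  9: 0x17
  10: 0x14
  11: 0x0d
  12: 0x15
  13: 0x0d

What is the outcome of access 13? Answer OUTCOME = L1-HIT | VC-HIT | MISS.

OUTCOME = VC-HIT

0: 0x3f (blk 15, set 1) → MISS  vc=[]
1: 0x3e (blk 15, set 1) → L1-HIT  vc=[]
2: 0x3d (blk 15, set 1) → L1-HIT  vc=[]
3: 0x3c (blk 15, set 1) → L1-HIT  vc=[]
4: 0x3e (blk 15, set 1) → L1-HIT  vc=[]
5: 0x3e (blk 15, set 1) → L1-HIT  vc=[]
6: 0x3e (blk 15, set 1) → L1-HIT  vc=[]
7: 0x3c (blk 15, set 1) → L1-HIT  vc=[]
8: 0x15 (blk 5, set 1) → MISS  vc=[15]
9: 0x17 (blk 5, set 1) → L1-HIT  vc=[15]
10: 0x14 (blk 5, set 1) → L1-HIT  vc=[15]
11: 0xd (blk 3, set 1) → MISS  vc=[15, 5]
12: 0x15 (blk 5, set 1) → VC-HIT  vc=[15, 3]
13: 0xd (blk 3, set 1) → VC-HIT  vc=[15, 5]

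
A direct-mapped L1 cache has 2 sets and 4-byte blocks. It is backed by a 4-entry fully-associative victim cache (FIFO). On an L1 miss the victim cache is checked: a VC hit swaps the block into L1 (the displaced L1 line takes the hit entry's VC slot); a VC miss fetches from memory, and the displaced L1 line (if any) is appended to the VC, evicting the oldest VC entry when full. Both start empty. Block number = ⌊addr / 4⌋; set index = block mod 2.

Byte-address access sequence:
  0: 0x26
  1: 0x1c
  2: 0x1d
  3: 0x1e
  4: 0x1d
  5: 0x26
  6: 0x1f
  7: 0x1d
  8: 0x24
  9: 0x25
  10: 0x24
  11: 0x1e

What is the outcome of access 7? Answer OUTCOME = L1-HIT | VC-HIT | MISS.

OUTCOME = L1-HIT

  [0] addr=0x26 blk=9 s=1: MISS | VC []
  [1] addr=0x1c blk=7 s=1: MISS | VC [9]
  [2] addr=0x1d blk=7 s=1: L1-HIT | VC [9]
  [3] addr=0x1e blk=7 s=1: L1-HIT | VC [9]
  [4] addr=0x1d blk=7 s=1: L1-HIT | VC [9]
  [5] addr=0x26 blk=9 s=1: VC-HIT | VC [7]
  [6] addr=0x1f blk=7 s=1: VC-HIT | VC [9]
  [7] addr=0x1d blk=7 s=1: L1-HIT | VC [9]
  [8] addr=0x24 blk=9 s=1: VC-HIT | VC [7]
  [9] addr=0x25 blk=9 s=1: L1-HIT | VC [7]
  [10] addr=0x24 blk=9 s=1: L1-HIT | VC [7]
  [11] addr=0x1e blk=7 s=1: VC-HIT | VC [9]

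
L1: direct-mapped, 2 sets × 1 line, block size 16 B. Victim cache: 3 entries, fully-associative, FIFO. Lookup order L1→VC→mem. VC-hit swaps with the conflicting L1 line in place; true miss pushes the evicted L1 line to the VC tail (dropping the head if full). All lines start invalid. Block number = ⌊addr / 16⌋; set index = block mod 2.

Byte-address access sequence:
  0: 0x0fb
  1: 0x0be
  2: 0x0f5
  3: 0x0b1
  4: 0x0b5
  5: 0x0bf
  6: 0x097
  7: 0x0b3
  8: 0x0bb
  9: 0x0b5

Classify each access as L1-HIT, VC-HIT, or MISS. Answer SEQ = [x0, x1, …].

0: 0xfb (blk 15, set 1) → MISS  vc=[]
1: 0xbe (blk 11, set 1) → MISS  vc=[15]
2: 0xf5 (blk 15, set 1) → VC-HIT  vc=[11]
3: 0xb1 (blk 11, set 1) → VC-HIT  vc=[15]
4: 0xb5 (blk 11, set 1) → L1-HIT  vc=[15]
5: 0xbf (blk 11, set 1) → L1-HIT  vc=[15]
6: 0x97 (blk 9, set 1) → MISS  vc=[15, 11]
7: 0xb3 (blk 11, set 1) → VC-HIT  vc=[15, 9]
8: 0xbb (blk 11, set 1) → L1-HIT  vc=[15, 9]
9: 0xb5 (blk 11, set 1) → L1-HIT  vc=[15, 9]

SEQ = [MISS, MISS, VC-HIT, VC-HIT, L1-HIT, L1-HIT, MISS, VC-HIT, L1-HIT, L1-HIT]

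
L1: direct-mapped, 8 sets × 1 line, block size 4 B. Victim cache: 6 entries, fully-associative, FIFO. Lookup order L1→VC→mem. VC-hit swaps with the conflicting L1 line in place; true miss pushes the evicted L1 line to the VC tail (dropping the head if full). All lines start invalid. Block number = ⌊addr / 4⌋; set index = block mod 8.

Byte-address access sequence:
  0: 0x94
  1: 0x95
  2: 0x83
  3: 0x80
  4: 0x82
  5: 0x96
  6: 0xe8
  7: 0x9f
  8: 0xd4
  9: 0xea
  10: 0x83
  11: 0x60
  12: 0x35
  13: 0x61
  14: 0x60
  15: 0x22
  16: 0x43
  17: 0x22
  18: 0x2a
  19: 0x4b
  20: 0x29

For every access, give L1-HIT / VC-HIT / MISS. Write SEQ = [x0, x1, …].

  [0] addr=0x94 blk=37 s=5: MISS | VC []
  [1] addr=0x95 blk=37 s=5: L1-HIT | VC []
  [2] addr=0x83 blk=32 s=0: MISS | VC []
  [3] addr=0x80 blk=32 s=0: L1-HIT | VC []
  [4] addr=0x82 blk=32 s=0: L1-HIT | VC []
  [5] addr=0x96 blk=37 s=5: L1-HIT | VC []
  [6] addr=0xe8 blk=58 s=2: MISS | VC []
  [7] addr=0x9f blk=39 s=7: MISS | VC []
  [8] addr=0xd4 blk=53 s=5: MISS | VC [37]
  [9] addr=0xea blk=58 s=2: L1-HIT | VC [37]
  [10] addr=0x83 blk=32 s=0: L1-HIT | VC [37]
  [11] addr=0x60 blk=24 s=0: MISS | VC [37, 32]
  [12] addr=0x35 blk=13 s=5: MISS | VC [37, 32, 53]
  [13] addr=0x61 blk=24 s=0: L1-HIT | VC [37, 32, 53]
  [14] addr=0x60 blk=24 s=0: L1-HIT | VC [37, 32, 53]
  [15] addr=0x22 blk=8 s=0: MISS | VC [37, 32, 53, 24]
  [16] addr=0x43 blk=16 s=0: MISS | VC [37, 32, 53, 24, 8]
  [17] addr=0x22 blk=8 s=0: VC-HIT | VC [37, 32, 53, 24, 16]
  [18] addr=0x2a blk=10 s=2: MISS | VC [37, 32, 53, 24, 16, 58]
  [19] addr=0x4b blk=18 s=2: MISS | VC [32, 53, 24, 16, 58, 10]
  [20] addr=0x29 blk=10 s=2: VC-HIT | VC [32, 53, 24, 16, 58, 18]

SEQ = [MISS, L1-HIT, MISS, L1-HIT, L1-HIT, L1-HIT, MISS, MISS, MISS, L1-HIT, L1-HIT, MISS, MISS, L1-HIT, L1-HIT, MISS, MISS, VC-HIT, MISS, MISS, VC-HIT]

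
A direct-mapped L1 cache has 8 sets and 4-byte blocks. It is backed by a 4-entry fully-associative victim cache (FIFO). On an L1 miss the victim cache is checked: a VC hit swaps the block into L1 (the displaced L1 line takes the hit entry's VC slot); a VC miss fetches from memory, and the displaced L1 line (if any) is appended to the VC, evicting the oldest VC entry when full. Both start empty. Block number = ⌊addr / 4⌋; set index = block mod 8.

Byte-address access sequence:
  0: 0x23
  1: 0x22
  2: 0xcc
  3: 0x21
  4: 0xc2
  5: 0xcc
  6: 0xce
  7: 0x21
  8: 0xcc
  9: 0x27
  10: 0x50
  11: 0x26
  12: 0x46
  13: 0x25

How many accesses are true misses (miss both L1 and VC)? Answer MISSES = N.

#0 0x23→b8/s0 MISS; vc=[]
#1 0x22→b8/s0 L1-HIT; vc=[]
#2 0xcc→b51/s3 MISS; vc=[]
#3 0x21→b8/s0 L1-HIT; vc=[]
#4 0xc2→b48/s0 MISS; vc=[8]
#5 0xcc→b51/s3 L1-HIT; vc=[8]
#6 0xce→b51/s3 L1-HIT; vc=[8]
#7 0x21→b8/s0 VC-HIT; vc=[48]
#8 0xcc→b51/s3 L1-HIT; vc=[48]
#9 0x27→b9/s1 MISS; vc=[48]
#10 0x50→b20/s4 MISS; vc=[48]
#11 0x26→b9/s1 L1-HIT; vc=[48]
#12 0x46→b17/s1 MISS; vc=[48,9]
#13 0x25→b9/s1 VC-HIT; vc=[48,17]

MISSES = 6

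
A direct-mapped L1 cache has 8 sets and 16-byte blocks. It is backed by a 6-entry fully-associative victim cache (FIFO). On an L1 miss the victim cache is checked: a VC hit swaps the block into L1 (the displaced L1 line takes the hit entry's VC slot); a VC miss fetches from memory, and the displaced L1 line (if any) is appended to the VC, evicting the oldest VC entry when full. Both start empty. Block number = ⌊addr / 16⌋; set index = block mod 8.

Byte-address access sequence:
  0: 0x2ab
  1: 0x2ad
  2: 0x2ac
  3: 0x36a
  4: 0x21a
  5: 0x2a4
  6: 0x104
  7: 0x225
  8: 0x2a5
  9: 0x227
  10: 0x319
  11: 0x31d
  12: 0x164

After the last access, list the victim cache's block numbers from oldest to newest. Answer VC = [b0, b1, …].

VC = [42, 33, 54]

  [0] addr=0x2ab blk=42 s=2: MISS | VC []
  [1] addr=0x2ad blk=42 s=2: L1-HIT | VC []
  [2] addr=0x2ac blk=42 s=2: L1-HIT | VC []
  [3] addr=0x36a blk=54 s=6: MISS | VC []
  [4] addr=0x21a blk=33 s=1: MISS | VC []
  [5] addr=0x2a4 blk=42 s=2: L1-HIT | VC []
  [6] addr=0x104 blk=16 s=0: MISS | VC []
  [7] addr=0x225 blk=34 s=2: MISS | VC [42]
  [8] addr=0x2a5 blk=42 s=2: VC-HIT | VC [34]
  [9] addr=0x227 blk=34 s=2: VC-HIT | VC [42]
  [10] addr=0x319 blk=49 s=1: MISS | VC [42, 33]
  [11] addr=0x31d blk=49 s=1: L1-HIT | VC [42, 33]
  [12] addr=0x164 blk=22 s=6: MISS | VC [42, 33, 54]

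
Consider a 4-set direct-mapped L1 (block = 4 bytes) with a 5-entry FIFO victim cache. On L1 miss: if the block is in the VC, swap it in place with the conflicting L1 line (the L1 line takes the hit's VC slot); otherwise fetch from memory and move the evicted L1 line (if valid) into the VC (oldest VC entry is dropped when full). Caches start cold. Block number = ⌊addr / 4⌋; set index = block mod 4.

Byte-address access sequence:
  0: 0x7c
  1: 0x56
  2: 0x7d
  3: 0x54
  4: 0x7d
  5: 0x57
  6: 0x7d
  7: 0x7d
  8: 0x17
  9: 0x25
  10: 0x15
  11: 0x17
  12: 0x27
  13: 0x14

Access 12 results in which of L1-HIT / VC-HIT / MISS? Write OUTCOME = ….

  [0] addr=0x7c blk=31 s=3: MISS | VC []
  [1] addr=0x56 blk=21 s=1: MISS | VC []
  [2] addr=0x7d blk=31 s=3: L1-HIT | VC []
  [3] addr=0x54 blk=21 s=1: L1-HIT | VC []
  [4] addr=0x7d blk=31 s=3: L1-HIT | VC []
  [5] addr=0x57 blk=21 s=1: L1-HIT | VC []
  [6] addr=0x7d blk=31 s=3: L1-HIT | VC []
  [7] addr=0x7d blk=31 s=3: L1-HIT | VC []
  [8] addr=0x17 blk=5 s=1: MISS | VC [21]
  [9] addr=0x25 blk=9 s=1: MISS | VC [21, 5]
  [10] addr=0x15 blk=5 s=1: VC-HIT | VC [21, 9]
  [11] addr=0x17 blk=5 s=1: L1-HIT | VC [21, 9]
  [12] addr=0x27 blk=9 s=1: VC-HIT | VC [21, 5]
  [13] addr=0x14 blk=5 s=1: VC-HIT | VC [21, 9]

OUTCOME = VC-HIT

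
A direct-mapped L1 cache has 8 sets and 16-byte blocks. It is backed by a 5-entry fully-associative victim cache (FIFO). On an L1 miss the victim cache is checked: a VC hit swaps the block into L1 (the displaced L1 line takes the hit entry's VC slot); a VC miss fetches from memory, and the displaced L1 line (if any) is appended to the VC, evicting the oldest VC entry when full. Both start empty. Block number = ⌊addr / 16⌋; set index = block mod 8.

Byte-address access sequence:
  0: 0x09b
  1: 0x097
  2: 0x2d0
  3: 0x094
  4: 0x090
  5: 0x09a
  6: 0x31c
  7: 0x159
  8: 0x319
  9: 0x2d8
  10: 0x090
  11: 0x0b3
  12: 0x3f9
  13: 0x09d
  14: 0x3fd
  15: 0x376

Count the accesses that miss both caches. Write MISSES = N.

MISSES = 7

  [0] addr=0x9b blk=9 s=1: MISS | VC []
  [1] addr=0x97 blk=9 s=1: L1-HIT | VC []
  [2] addr=0x2d0 blk=45 s=5: MISS | VC []
  [3] addr=0x94 blk=9 s=1: L1-HIT | VC []
  [4] addr=0x90 blk=9 s=1: L1-HIT | VC []
  [5] addr=0x9a blk=9 s=1: L1-HIT | VC []
  [6] addr=0x31c blk=49 s=1: MISS | VC [9]
  [7] addr=0x159 blk=21 s=5: MISS | VC [9, 45]
  [8] addr=0x319 blk=49 s=1: L1-HIT | VC [9, 45]
  [9] addr=0x2d8 blk=45 s=5: VC-HIT | VC [9, 21]
  [10] addr=0x90 blk=9 s=1: VC-HIT | VC [49, 21]
  [11] addr=0xb3 blk=11 s=3: MISS | VC [49, 21]
  [12] addr=0x3f9 blk=63 s=7: MISS | VC [49, 21]
  [13] addr=0x9d blk=9 s=1: L1-HIT | VC [49, 21]
  [14] addr=0x3fd blk=63 s=7: L1-HIT | VC [49, 21]
  [15] addr=0x376 blk=55 s=7: MISS | VC [49, 21, 63]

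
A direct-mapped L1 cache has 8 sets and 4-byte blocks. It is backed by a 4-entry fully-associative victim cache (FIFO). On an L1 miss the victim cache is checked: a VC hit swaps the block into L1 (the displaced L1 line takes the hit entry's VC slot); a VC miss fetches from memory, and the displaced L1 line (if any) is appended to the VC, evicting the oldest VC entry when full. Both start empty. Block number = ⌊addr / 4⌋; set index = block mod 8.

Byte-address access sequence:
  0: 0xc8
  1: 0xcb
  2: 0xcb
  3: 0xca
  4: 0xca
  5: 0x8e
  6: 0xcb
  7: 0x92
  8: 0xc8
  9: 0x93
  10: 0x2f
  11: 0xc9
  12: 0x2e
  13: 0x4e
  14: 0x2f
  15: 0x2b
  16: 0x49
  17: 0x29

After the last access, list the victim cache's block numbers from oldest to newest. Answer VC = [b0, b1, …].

VC = [35, 19, 50, 18]

0: 0xc8 (blk 50, set 2) → MISS  vc=[]
1: 0xcb (blk 50, set 2) → L1-HIT  vc=[]
2: 0xcb (blk 50, set 2) → L1-HIT  vc=[]
3: 0xca (blk 50, set 2) → L1-HIT  vc=[]
4: 0xca (blk 50, set 2) → L1-HIT  vc=[]
5: 0x8e (blk 35, set 3) → MISS  vc=[]
6: 0xcb (blk 50, set 2) → L1-HIT  vc=[]
7: 0x92 (blk 36, set 4) → MISS  vc=[]
8: 0xc8 (blk 50, set 2) → L1-HIT  vc=[]
9: 0x93 (blk 36, set 4) → L1-HIT  vc=[]
10: 0x2f (blk 11, set 3) → MISS  vc=[35]
11: 0xc9 (blk 50, set 2) → L1-HIT  vc=[35]
12: 0x2e (blk 11, set 3) → L1-HIT  vc=[35]
13: 0x4e (blk 19, set 3) → MISS  vc=[35, 11]
14: 0x2f (blk 11, set 3) → VC-HIT  vc=[35, 19]
15: 0x2b (blk 10, set 2) → MISS  vc=[35, 19, 50]
16: 0x49 (blk 18, set 2) → MISS  vc=[35, 19, 50, 10]
17: 0x29 (blk 10, set 2) → VC-HIT  vc=[35, 19, 50, 18]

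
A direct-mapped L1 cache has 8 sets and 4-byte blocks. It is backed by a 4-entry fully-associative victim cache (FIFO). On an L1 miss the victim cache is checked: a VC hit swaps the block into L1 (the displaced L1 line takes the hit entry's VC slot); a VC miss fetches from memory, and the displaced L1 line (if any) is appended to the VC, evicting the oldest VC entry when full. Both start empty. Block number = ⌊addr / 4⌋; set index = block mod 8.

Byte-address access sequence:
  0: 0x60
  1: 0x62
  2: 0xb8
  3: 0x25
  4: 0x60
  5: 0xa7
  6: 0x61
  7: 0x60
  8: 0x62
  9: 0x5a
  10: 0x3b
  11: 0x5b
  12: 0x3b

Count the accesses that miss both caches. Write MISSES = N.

  [0] addr=0x60 blk=24 s=0: MISS | VC []
  [1] addr=0x62 blk=24 s=0: L1-HIT | VC []
  [2] addr=0xb8 blk=46 s=6: MISS | VC []
  [3] addr=0x25 blk=9 s=1: MISS | VC []
  [4] addr=0x60 blk=24 s=0: L1-HIT | VC []
  [5] addr=0xa7 blk=41 s=1: MISS | VC [9]
  [6] addr=0x61 blk=24 s=0: L1-HIT | VC [9]
  [7] addr=0x60 blk=24 s=0: L1-HIT | VC [9]
  [8] addr=0x62 blk=24 s=0: L1-HIT | VC [9]
  [9] addr=0x5a blk=22 s=6: MISS | VC [9, 46]
  [10] addr=0x3b blk=14 s=6: MISS | VC [9, 46, 22]
  [11] addr=0x5b blk=22 s=6: VC-HIT | VC [9, 46, 14]
  [12] addr=0x3b blk=14 s=6: VC-HIT | VC [9, 46, 22]

MISSES = 6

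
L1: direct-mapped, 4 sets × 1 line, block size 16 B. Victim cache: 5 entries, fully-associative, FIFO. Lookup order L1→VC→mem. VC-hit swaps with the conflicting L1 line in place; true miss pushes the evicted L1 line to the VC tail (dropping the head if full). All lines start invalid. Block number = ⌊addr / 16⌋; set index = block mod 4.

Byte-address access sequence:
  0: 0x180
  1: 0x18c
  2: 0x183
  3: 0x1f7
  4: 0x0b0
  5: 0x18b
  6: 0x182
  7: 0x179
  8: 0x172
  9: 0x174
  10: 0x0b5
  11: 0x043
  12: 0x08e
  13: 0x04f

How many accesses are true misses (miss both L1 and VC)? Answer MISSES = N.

0: 0x180 (blk 24, set 0) → MISS  vc=[]
1: 0x18c (blk 24, set 0) → L1-HIT  vc=[]
2: 0x183 (blk 24, set 0) → L1-HIT  vc=[]
3: 0x1f7 (blk 31, set 3) → MISS  vc=[]
4: 0xb0 (blk 11, set 3) → MISS  vc=[31]
5: 0x18b (blk 24, set 0) → L1-HIT  vc=[31]
6: 0x182 (blk 24, set 0) → L1-HIT  vc=[31]
7: 0x179 (blk 23, set 3) → MISS  vc=[31, 11]
8: 0x172 (blk 23, set 3) → L1-HIT  vc=[31, 11]
9: 0x174 (blk 23, set 3) → L1-HIT  vc=[31, 11]
10: 0xb5 (blk 11, set 3) → VC-HIT  vc=[31, 23]
11: 0x43 (blk 4, set 0) → MISS  vc=[31, 23, 24]
12: 0x8e (blk 8, set 0) → MISS  vc=[31, 23, 24, 4]
13: 0x4f (blk 4, set 0) → VC-HIT  vc=[31, 23, 24, 8]

MISSES = 6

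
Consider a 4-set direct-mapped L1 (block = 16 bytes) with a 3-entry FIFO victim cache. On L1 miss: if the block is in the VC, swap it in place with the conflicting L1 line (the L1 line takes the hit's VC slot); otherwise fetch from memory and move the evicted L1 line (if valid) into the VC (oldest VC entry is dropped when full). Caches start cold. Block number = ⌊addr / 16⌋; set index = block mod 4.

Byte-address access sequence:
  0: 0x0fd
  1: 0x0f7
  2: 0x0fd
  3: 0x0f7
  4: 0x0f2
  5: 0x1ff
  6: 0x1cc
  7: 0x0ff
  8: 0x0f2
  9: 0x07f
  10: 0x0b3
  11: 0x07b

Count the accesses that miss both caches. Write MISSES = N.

  [0] addr=0xfd blk=15 s=3: MISS | VC []
  [1] addr=0xf7 blk=15 s=3: L1-HIT | VC []
  [2] addr=0xfd blk=15 s=3: L1-HIT | VC []
  [3] addr=0xf7 blk=15 s=3: L1-HIT | VC []
  [4] addr=0xf2 blk=15 s=3: L1-HIT | VC []
  [5] addr=0x1ff blk=31 s=3: MISS | VC [15]
  [6] addr=0x1cc blk=28 s=0: MISS | VC [15]
  [7] addr=0xff blk=15 s=3: VC-HIT | VC [31]
  [8] addr=0xf2 blk=15 s=3: L1-HIT | VC [31]
  [9] addr=0x7f blk=7 s=3: MISS | VC [31, 15]
  [10] addr=0xb3 blk=11 s=3: MISS | VC [31, 15, 7]
  [11] addr=0x7b blk=7 s=3: VC-HIT | VC [31, 15, 11]

MISSES = 5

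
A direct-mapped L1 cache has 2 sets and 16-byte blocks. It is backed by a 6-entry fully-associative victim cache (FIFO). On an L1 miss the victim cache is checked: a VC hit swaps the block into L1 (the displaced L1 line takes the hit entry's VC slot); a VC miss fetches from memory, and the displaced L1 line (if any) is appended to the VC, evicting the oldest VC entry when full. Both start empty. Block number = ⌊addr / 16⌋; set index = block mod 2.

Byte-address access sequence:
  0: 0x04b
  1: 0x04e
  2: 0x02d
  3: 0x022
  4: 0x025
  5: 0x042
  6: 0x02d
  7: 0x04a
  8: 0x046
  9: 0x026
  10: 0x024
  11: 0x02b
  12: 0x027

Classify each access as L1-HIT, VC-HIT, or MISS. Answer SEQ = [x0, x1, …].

0: 0x4b (blk 4, set 0) → MISS  vc=[]
1: 0x4e (blk 4, set 0) → L1-HIT  vc=[]
2: 0x2d (blk 2, set 0) → MISS  vc=[4]
3: 0x22 (blk 2, set 0) → L1-HIT  vc=[4]
4: 0x25 (blk 2, set 0) → L1-HIT  vc=[4]
5: 0x42 (blk 4, set 0) → VC-HIT  vc=[2]
6: 0x2d (blk 2, set 0) → VC-HIT  vc=[4]
7: 0x4a (blk 4, set 0) → VC-HIT  vc=[2]
8: 0x46 (blk 4, set 0) → L1-HIT  vc=[2]
9: 0x26 (blk 2, set 0) → VC-HIT  vc=[4]
10: 0x24 (blk 2, set 0) → L1-HIT  vc=[4]
11: 0x2b (blk 2, set 0) → L1-HIT  vc=[4]
12: 0x27 (blk 2, set 0) → L1-HIT  vc=[4]

SEQ = [MISS, L1-HIT, MISS, L1-HIT, L1-HIT, VC-HIT, VC-HIT, VC-HIT, L1-HIT, VC-HIT, L1-HIT, L1-HIT, L1-HIT]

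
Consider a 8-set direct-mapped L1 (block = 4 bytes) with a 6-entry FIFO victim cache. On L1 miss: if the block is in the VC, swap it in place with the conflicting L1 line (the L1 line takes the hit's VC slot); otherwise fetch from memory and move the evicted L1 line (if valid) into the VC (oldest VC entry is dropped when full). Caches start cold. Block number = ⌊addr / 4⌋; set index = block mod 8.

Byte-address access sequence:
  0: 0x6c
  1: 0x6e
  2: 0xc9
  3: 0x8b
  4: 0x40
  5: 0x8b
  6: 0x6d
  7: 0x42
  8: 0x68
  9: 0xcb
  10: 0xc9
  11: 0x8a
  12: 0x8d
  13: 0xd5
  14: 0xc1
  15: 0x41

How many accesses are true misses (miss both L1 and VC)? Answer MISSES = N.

MISSES = 8

#0 0x6c→b27/s3 MISS; vc=[]
#1 0x6e→b27/s3 L1-HIT; vc=[]
#2 0xc9→b50/s2 MISS; vc=[]
#3 0x8b→b34/s2 MISS; vc=[50]
#4 0x40→b16/s0 MISS; vc=[50]
#5 0x8b→b34/s2 L1-HIT; vc=[50]
#6 0x6d→b27/s3 L1-HIT; vc=[50]
#7 0x42→b16/s0 L1-HIT; vc=[50]
#8 0x68→b26/s2 MISS; vc=[50,34]
#9 0xcb→b50/s2 VC-HIT; vc=[26,34]
#10 0xc9→b50/s2 L1-HIT; vc=[26,34]
#11 0x8a→b34/s2 VC-HIT; vc=[26,50]
#12 0x8d→b35/s3 MISS; vc=[26,50,27]
#13 0xd5→b53/s5 MISS; vc=[26,50,27]
#14 0xc1→b48/s0 MISS; vc=[26,50,27,16]
#15 0x41→b16/s0 VC-HIT; vc=[26,50,27,48]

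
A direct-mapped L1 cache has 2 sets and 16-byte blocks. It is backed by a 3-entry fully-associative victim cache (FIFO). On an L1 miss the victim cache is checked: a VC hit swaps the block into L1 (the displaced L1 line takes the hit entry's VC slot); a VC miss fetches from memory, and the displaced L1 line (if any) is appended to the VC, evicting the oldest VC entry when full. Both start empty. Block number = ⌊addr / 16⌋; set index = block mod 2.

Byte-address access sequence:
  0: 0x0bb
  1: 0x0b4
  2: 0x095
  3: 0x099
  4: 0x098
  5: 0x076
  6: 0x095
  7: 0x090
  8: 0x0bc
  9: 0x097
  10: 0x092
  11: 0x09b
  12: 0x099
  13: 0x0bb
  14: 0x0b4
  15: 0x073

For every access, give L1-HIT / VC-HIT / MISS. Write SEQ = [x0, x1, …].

SEQ = [MISS, L1-HIT, MISS, L1-HIT, L1-HIT, MISS, VC-HIT, L1-HIT, VC-HIT, VC-HIT, L1-HIT, L1-HIT, L1-HIT, VC-HIT, L1-HIT, VC-HIT]

  [0] addr=0xbb blk=11 s=1: MISS | VC []
  [1] addr=0xb4 blk=11 s=1: L1-HIT | VC []
  [2] addr=0x95 blk=9 s=1: MISS | VC [11]
  [3] addr=0x99 blk=9 s=1: L1-HIT | VC [11]
  [4] addr=0x98 blk=9 s=1: L1-HIT | VC [11]
  [5] addr=0x76 blk=7 s=1: MISS | VC [11, 9]
  [6] addr=0x95 blk=9 s=1: VC-HIT | VC [11, 7]
  [7] addr=0x90 blk=9 s=1: L1-HIT | VC [11, 7]
  [8] addr=0xbc blk=11 s=1: VC-HIT | VC [9, 7]
  [9] addr=0x97 blk=9 s=1: VC-HIT | VC [11, 7]
  [10] addr=0x92 blk=9 s=1: L1-HIT | VC [11, 7]
  [11] addr=0x9b blk=9 s=1: L1-HIT | VC [11, 7]
  [12] addr=0x99 blk=9 s=1: L1-HIT | VC [11, 7]
  [13] addr=0xbb blk=11 s=1: VC-HIT | VC [9, 7]
  [14] addr=0xb4 blk=11 s=1: L1-HIT | VC [9, 7]
  [15] addr=0x73 blk=7 s=1: VC-HIT | VC [9, 11]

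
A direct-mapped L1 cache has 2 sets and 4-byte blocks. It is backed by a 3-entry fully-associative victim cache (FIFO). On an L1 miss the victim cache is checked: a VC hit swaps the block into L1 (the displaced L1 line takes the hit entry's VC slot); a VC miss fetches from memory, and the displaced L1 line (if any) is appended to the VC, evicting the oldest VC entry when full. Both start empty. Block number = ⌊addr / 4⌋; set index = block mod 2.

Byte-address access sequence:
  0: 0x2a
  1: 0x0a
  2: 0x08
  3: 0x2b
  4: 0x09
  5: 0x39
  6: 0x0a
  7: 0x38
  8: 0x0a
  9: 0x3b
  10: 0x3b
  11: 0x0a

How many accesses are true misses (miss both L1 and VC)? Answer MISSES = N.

MISSES = 3

  [0] addr=0x2a blk=10 s=0: MISS | VC []
  [1] addr=0xa blk=2 s=0: MISS | VC [10]
  [2] addr=0x8 blk=2 s=0: L1-HIT | VC [10]
  [3] addr=0x2b blk=10 s=0: VC-HIT | VC [2]
  [4] addr=0x9 blk=2 s=0: VC-HIT | VC [10]
  [5] addr=0x39 blk=14 s=0: MISS | VC [10, 2]
  [6] addr=0xa blk=2 s=0: VC-HIT | VC [10, 14]
  [7] addr=0x38 blk=14 s=0: VC-HIT | VC [10, 2]
  [8] addr=0xa blk=2 s=0: VC-HIT | VC [10, 14]
  [9] addr=0x3b blk=14 s=0: VC-HIT | VC [10, 2]
  [10] addr=0x3b blk=14 s=0: L1-HIT | VC [10, 2]
  [11] addr=0xa blk=2 s=0: VC-HIT | VC [10, 14]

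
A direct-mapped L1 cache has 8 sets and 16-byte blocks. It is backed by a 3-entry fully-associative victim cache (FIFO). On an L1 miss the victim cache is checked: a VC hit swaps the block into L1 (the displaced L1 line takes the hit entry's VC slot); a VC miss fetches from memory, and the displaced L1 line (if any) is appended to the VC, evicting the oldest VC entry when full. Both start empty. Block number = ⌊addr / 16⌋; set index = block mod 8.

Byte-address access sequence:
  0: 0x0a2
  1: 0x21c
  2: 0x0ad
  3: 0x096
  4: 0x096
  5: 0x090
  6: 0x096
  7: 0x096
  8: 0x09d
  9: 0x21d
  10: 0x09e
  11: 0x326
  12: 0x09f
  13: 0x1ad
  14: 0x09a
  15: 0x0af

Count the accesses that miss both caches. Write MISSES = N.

MISSES = 5

0: 0xa2 (blk 10, set 2) → MISS  vc=[]
1: 0x21c (blk 33, set 1) → MISS  vc=[]
2: 0xad (blk 10, set 2) → L1-HIT  vc=[]
3: 0x96 (blk 9, set 1) → MISS  vc=[33]
4: 0x96 (blk 9, set 1) → L1-HIT  vc=[33]
5: 0x90 (blk 9, set 1) → L1-HIT  vc=[33]
6: 0x96 (blk 9, set 1) → L1-HIT  vc=[33]
7: 0x96 (blk 9, set 1) → L1-HIT  vc=[33]
8: 0x9d (blk 9, set 1) → L1-HIT  vc=[33]
9: 0x21d (blk 33, set 1) → VC-HIT  vc=[9]
10: 0x9e (blk 9, set 1) → VC-HIT  vc=[33]
11: 0x326 (blk 50, set 2) → MISS  vc=[33, 10]
12: 0x9f (blk 9, set 1) → L1-HIT  vc=[33, 10]
13: 0x1ad (blk 26, set 2) → MISS  vc=[33, 10, 50]
14: 0x9a (blk 9, set 1) → L1-HIT  vc=[33, 10, 50]
15: 0xaf (blk 10, set 2) → VC-HIT  vc=[33, 26, 50]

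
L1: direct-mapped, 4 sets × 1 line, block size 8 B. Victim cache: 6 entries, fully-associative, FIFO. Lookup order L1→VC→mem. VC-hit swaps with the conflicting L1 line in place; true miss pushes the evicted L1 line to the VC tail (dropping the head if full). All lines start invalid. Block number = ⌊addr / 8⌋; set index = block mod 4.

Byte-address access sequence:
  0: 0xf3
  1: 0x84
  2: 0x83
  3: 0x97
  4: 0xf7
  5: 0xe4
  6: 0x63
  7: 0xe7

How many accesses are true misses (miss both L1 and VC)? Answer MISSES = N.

MISSES = 5

  [0] addr=0xf3 blk=30 s=2: MISS | VC []
  [1] addr=0x84 blk=16 s=0: MISS | VC []
  [2] addr=0x83 blk=16 s=0: L1-HIT | VC []
  [3] addr=0x97 blk=18 s=2: MISS | VC [30]
  [4] addr=0xf7 blk=30 s=2: VC-HIT | VC [18]
  [5] addr=0xe4 blk=28 s=0: MISS | VC [18, 16]
  [6] addr=0x63 blk=12 s=0: MISS | VC [18, 16, 28]
  [7] addr=0xe7 blk=28 s=0: VC-HIT | VC [18, 16, 12]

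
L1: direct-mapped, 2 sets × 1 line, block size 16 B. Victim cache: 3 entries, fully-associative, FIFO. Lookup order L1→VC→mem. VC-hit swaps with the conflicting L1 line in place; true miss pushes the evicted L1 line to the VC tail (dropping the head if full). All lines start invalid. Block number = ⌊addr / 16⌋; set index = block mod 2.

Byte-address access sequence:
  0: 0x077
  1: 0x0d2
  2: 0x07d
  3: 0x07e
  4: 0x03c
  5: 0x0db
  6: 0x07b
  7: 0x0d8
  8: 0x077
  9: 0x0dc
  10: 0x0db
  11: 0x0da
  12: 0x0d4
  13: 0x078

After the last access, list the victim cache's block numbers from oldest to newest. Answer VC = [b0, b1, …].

VC = [3, 13]

#0 0x77→b7/s1 MISS; vc=[]
#1 0xd2→b13/s1 MISS; vc=[7]
#2 0x7d→b7/s1 VC-HIT; vc=[13]
#3 0x7e→b7/s1 L1-HIT; vc=[13]
#4 0x3c→b3/s1 MISS; vc=[13,7]
#5 0xdb→b13/s1 VC-HIT; vc=[3,7]
#6 0x7b→b7/s1 VC-HIT; vc=[3,13]
#7 0xd8→b13/s1 VC-HIT; vc=[3,7]
#8 0x77→b7/s1 VC-HIT; vc=[3,13]
#9 0xdc→b13/s1 VC-HIT; vc=[3,7]
#10 0xdb→b13/s1 L1-HIT; vc=[3,7]
#11 0xda→b13/s1 L1-HIT; vc=[3,7]
#12 0xd4→b13/s1 L1-HIT; vc=[3,7]
#13 0x78→b7/s1 VC-HIT; vc=[3,13]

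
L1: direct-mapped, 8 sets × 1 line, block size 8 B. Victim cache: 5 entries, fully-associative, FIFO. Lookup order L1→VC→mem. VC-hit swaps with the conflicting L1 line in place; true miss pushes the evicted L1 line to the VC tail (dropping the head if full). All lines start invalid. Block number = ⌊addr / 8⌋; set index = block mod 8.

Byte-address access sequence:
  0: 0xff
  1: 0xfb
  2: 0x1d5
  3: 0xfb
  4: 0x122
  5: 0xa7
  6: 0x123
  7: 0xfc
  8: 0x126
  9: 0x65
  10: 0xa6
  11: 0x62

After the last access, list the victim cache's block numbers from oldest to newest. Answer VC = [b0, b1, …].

  [0] addr=0xff blk=31 s=7: MISS | VC []
  [1] addr=0xfb blk=31 s=7: L1-HIT | VC []
  [2] addr=0x1d5 blk=58 s=2: MISS | VC []
  [3] addr=0xfb blk=31 s=7: L1-HIT | VC []
  [4] addr=0x122 blk=36 s=4: MISS | VC []
  [5] addr=0xa7 blk=20 s=4: MISS | VC [36]
  [6] addr=0x123 blk=36 s=4: VC-HIT | VC [20]
  [7] addr=0xfc blk=31 s=7: L1-HIT | VC [20]
  [8] addr=0x126 blk=36 s=4: L1-HIT | VC [20]
  [9] addr=0x65 blk=12 s=4: MISS | VC [20, 36]
  [10] addr=0xa6 blk=20 s=4: VC-HIT | VC [12, 36]
  [11] addr=0x62 blk=12 s=4: VC-HIT | VC [20, 36]

VC = [20, 36]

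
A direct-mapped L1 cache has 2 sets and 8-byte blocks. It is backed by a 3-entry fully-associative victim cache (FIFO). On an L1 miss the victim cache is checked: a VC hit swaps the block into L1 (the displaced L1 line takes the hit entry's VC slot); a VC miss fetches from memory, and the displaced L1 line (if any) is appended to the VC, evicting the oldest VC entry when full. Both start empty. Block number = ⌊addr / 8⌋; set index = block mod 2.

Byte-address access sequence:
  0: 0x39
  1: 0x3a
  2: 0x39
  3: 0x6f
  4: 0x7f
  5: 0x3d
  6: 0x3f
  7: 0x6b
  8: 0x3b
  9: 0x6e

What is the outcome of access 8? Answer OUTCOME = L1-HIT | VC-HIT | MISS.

  [0] addr=0x39 blk=7 s=1: MISS | VC []
  [1] addr=0x3a blk=7 s=1: L1-HIT | VC []
  [2] addr=0x39 blk=7 s=1: L1-HIT | VC []
  [3] addr=0x6f blk=13 s=1: MISS | VC [7]
  [4] addr=0x7f blk=15 s=1: MISS | VC [7, 13]
  [5] addr=0x3d blk=7 s=1: VC-HIT | VC [15, 13]
  [6] addr=0x3f blk=7 s=1: L1-HIT | VC [15, 13]
  [7] addr=0x6b blk=13 s=1: VC-HIT | VC [15, 7]
  [8] addr=0x3b blk=7 s=1: VC-HIT | VC [15, 13]
  [9] addr=0x6e blk=13 s=1: VC-HIT | VC [15, 7]

OUTCOME = VC-HIT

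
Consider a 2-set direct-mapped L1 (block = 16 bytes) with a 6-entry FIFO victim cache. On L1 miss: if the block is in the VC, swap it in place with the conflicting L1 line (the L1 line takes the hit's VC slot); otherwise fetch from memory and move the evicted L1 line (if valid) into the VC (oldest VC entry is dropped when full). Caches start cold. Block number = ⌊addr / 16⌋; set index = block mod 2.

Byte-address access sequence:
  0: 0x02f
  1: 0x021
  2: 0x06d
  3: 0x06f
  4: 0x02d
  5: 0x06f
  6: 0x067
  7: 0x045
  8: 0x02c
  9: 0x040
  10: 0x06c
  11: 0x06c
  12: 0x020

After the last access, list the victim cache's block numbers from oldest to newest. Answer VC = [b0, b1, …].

VC = [6, 4]

0: 0x2f (blk 2, set 0) → MISS  vc=[]
1: 0x21 (blk 2, set 0) → L1-HIT  vc=[]
2: 0x6d (blk 6, set 0) → MISS  vc=[2]
3: 0x6f (blk 6, set 0) → L1-HIT  vc=[2]
4: 0x2d (blk 2, set 0) → VC-HIT  vc=[6]
5: 0x6f (blk 6, set 0) → VC-HIT  vc=[2]
6: 0x67 (blk 6, set 0) → L1-HIT  vc=[2]
7: 0x45 (blk 4, set 0) → MISS  vc=[2, 6]
8: 0x2c (blk 2, set 0) → VC-HIT  vc=[4, 6]
9: 0x40 (blk 4, set 0) → VC-HIT  vc=[2, 6]
10: 0x6c (blk 6, set 0) → VC-HIT  vc=[2, 4]
11: 0x6c (blk 6, set 0) → L1-HIT  vc=[2, 4]
12: 0x20 (blk 2, set 0) → VC-HIT  vc=[6, 4]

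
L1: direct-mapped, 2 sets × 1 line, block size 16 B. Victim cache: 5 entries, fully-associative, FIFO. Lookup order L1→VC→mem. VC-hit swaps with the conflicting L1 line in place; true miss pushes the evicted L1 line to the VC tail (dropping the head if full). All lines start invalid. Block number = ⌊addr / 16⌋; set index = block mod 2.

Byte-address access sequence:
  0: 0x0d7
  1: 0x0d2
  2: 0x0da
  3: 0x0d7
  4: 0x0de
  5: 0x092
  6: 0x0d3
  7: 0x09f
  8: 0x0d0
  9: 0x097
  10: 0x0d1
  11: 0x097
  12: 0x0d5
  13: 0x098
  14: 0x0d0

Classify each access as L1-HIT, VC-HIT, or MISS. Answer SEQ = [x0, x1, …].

SEQ = [MISS, L1-HIT, L1-HIT, L1-HIT, L1-HIT, MISS, VC-HIT, VC-HIT, VC-HIT, VC-HIT, VC-HIT, VC-HIT, VC-HIT, VC-HIT, VC-HIT]

#0 0xd7→b13/s1 MISS; vc=[]
#1 0xd2→b13/s1 L1-HIT; vc=[]
#2 0xda→b13/s1 L1-HIT; vc=[]
#3 0xd7→b13/s1 L1-HIT; vc=[]
#4 0xde→b13/s1 L1-HIT; vc=[]
#5 0x92→b9/s1 MISS; vc=[13]
#6 0xd3→b13/s1 VC-HIT; vc=[9]
#7 0x9f→b9/s1 VC-HIT; vc=[13]
#8 0xd0→b13/s1 VC-HIT; vc=[9]
#9 0x97→b9/s1 VC-HIT; vc=[13]
#10 0xd1→b13/s1 VC-HIT; vc=[9]
#11 0x97→b9/s1 VC-HIT; vc=[13]
#12 0xd5→b13/s1 VC-HIT; vc=[9]
#13 0x98→b9/s1 VC-HIT; vc=[13]
#14 0xd0→b13/s1 VC-HIT; vc=[9]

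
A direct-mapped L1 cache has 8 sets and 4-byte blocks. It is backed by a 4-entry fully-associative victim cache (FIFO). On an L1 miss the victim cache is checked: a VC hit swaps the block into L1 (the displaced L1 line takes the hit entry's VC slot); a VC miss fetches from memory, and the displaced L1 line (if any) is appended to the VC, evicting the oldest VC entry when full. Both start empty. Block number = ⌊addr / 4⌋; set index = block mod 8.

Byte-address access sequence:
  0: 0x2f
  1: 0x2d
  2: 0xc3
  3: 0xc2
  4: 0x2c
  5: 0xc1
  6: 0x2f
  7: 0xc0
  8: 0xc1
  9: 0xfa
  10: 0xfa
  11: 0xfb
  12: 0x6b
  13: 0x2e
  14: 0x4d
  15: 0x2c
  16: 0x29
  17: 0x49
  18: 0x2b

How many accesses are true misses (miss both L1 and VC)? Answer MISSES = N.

MISSES = 7

  [0] addr=0x2f blk=11 s=3: MISS | VC []
  [1] addr=0x2d blk=11 s=3: L1-HIT | VC []
  [2] addr=0xc3 blk=48 s=0: MISS | VC []
  [3] addr=0xc2 blk=48 s=0: L1-HIT | VC []
  [4] addr=0x2c blk=11 s=3: L1-HIT | VC []
  [5] addr=0xc1 blk=48 s=0: L1-HIT | VC []
  [6] addr=0x2f blk=11 s=3: L1-HIT | VC []
  [7] addr=0xc0 blk=48 s=0: L1-HIT | VC []
  [8] addr=0xc1 blk=48 s=0: L1-HIT | VC []
  [9] addr=0xfa blk=62 s=6: MISS | VC []
  [10] addr=0xfa blk=62 s=6: L1-HIT | VC []
  [11] addr=0xfb blk=62 s=6: L1-HIT | VC []
  [12] addr=0x6b blk=26 s=2: MISS | VC []
  [13] addr=0x2e blk=11 s=3: L1-HIT | VC []
  [14] addr=0x4d blk=19 s=3: MISS | VC [11]
  [15] addr=0x2c blk=11 s=3: VC-HIT | VC [19]
  [16] addr=0x29 blk=10 s=2: MISS | VC [19, 26]
  [17] addr=0x49 blk=18 s=2: MISS | VC [19, 26, 10]
  [18] addr=0x2b blk=10 s=2: VC-HIT | VC [19, 26, 18]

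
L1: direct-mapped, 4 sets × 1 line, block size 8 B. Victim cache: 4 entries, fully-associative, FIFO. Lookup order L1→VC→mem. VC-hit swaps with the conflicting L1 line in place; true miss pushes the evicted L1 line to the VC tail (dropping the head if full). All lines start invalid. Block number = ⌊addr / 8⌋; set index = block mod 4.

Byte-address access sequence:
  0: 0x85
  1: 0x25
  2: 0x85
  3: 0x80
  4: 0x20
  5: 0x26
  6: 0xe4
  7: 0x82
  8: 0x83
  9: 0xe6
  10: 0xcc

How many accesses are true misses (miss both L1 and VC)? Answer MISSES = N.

  [0] addr=0x85 blk=16 s=0: MISS | VC []
  [1] addr=0x25 blk=4 s=0: MISS | VC [16]
  [2] addr=0x85 blk=16 s=0: VC-HIT | VC [4]
  [3] addr=0x80 blk=16 s=0: L1-HIT | VC [4]
  [4] addr=0x20 blk=4 s=0: VC-HIT | VC [16]
  [5] addr=0x26 blk=4 s=0: L1-HIT | VC [16]
  [6] addr=0xe4 blk=28 s=0: MISS | VC [16, 4]
  [7] addr=0x82 blk=16 s=0: VC-HIT | VC [28, 4]
  [8] addr=0x83 blk=16 s=0: L1-HIT | VC [28, 4]
  [9] addr=0xe6 blk=28 s=0: VC-HIT | VC [16, 4]
  [10] addr=0xcc blk=25 s=1: MISS | VC [16, 4]

MISSES = 4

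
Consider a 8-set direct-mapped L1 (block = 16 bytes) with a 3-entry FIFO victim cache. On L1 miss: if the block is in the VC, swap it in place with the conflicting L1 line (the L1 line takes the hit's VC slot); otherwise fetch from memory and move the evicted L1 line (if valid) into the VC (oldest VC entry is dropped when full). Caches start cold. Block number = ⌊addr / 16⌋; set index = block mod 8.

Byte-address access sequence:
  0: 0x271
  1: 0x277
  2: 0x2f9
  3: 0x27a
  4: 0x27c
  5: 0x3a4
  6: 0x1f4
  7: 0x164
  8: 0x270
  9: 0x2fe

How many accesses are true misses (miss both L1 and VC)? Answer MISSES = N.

MISSES = 5

#0 0x271→b39/s7 MISS; vc=[]
#1 0x277→b39/s7 L1-HIT; vc=[]
#2 0x2f9→b47/s7 MISS; vc=[39]
#3 0x27a→b39/s7 VC-HIT; vc=[47]
#4 0x27c→b39/s7 L1-HIT; vc=[47]
#5 0x3a4→b58/s2 MISS; vc=[47]
#6 0x1f4→b31/s7 MISS; vc=[47,39]
#7 0x164→b22/s6 MISS; vc=[47,39]
#8 0x270→b39/s7 VC-HIT; vc=[47,31]
#9 0x2fe→b47/s7 VC-HIT; vc=[39,31]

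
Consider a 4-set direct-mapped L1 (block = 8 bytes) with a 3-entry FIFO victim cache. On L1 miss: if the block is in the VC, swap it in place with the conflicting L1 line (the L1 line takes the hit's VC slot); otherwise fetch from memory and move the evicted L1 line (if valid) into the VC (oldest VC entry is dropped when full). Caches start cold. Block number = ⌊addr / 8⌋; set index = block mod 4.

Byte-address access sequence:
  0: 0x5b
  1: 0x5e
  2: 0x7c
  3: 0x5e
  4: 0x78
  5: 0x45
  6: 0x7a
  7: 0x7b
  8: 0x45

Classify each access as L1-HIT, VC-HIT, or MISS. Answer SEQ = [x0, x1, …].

SEQ = [MISS, L1-HIT, MISS, VC-HIT, VC-HIT, MISS, L1-HIT, L1-HIT, L1-HIT]

#0 0x5b→b11/s3 MISS; vc=[]
#1 0x5e→b11/s3 L1-HIT; vc=[]
#2 0x7c→b15/s3 MISS; vc=[11]
#3 0x5e→b11/s3 VC-HIT; vc=[15]
#4 0x78→b15/s3 VC-HIT; vc=[11]
#5 0x45→b8/s0 MISS; vc=[11]
#6 0x7a→b15/s3 L1-HIT; vc=[11]
#7 0x7b→b15/s3 L1-HIT; vc=[11]
#8 0x45→b8/s0 L1-HIT; vc=[11]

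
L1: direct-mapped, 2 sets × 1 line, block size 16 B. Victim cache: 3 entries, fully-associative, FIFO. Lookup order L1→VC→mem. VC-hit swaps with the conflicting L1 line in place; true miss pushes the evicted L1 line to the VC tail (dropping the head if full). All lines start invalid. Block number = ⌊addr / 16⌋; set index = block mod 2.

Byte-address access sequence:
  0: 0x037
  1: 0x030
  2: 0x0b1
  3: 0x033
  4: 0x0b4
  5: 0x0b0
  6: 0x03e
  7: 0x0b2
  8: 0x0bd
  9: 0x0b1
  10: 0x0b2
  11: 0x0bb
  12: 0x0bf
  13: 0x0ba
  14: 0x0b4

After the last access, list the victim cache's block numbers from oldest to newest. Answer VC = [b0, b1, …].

#0 0x37→b3/s1 MISS; vc=[]
#1 0x30→b3/s1 L1-HIT; vc=[]
#2 0xb1→b11/s1 MISS; vc=[3]
#3 0x33→b3/s1 VC-HIT; vc=[11]
#4 0xb4→b11/s1 VC-HIT; vc=[3]
#5 0xb0→b11/s1 L1-HIT; vc=[3]
#6 0x3e→b3/s1 VC-HIT; vc=[11]
#7 0xb2→b11/s1 VC-HIT; vc=[3]
#8 0xbd→b11/s1 L1-HIT; vc=[3]
#9 0xb1→b11/s1 L1-HIT; vc=[3]
#10 0xb2→b11/s1 L1-HIT; vc=[3]
#11 0xbb→b11/s1 L1-HIT; vc=[3]
#12 0xbf→b11/s1 L1-HIT; vc=[3]
#13 0xba→b11/s1 L1-HIT; vc=[3]
#14 0xb4→b11/s1 L1-HIT; vc=[3]

VC = [3]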